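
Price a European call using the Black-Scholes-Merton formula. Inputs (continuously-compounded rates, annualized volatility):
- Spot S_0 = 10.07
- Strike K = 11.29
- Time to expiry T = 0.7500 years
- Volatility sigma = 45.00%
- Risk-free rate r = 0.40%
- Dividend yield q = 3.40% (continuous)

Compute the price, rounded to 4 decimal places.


d1 = (ln(S/K) + (r - q + 0.5*sigma^2) * T) / (sigma * sqrt(T)) = -0.15631867
d2 = d1 - sigma * sqrt(T) = -0.54603010
exp(-rT) = 0.99700450; exp(-qT) = 0.97482238
C = S_0 * exp(-qT) * N(d1) - K * exp(-rT) * N(d2)
N(d1) = 0.43789092; N(d2) = 0.29252262
C = 10.0700 * 0.97482238 * 0.43789092 - 11.2900 * 0.99700450 * 0.29252262 = 1.0059

Answer: Price = 1.0059


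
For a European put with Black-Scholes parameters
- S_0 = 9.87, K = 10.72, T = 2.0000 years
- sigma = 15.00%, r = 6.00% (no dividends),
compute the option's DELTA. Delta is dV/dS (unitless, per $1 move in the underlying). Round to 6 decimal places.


d1 = 0.2823180289; d2 = 0.0701859945
phi(d1) = 0.3833563641; exp(-qT) = 1.0000000000; exp(-rT) = 0.8869204367
N(-d1) = 0.3888498313
Delta = -exp(-qT) * N(-d1) = -1.0000000000 * 0.3888498313 = -0.388850

Answer: Delta = -0.388850


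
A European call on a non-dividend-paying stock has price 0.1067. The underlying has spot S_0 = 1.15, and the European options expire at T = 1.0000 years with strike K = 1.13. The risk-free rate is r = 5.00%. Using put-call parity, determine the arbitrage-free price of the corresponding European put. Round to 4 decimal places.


Answer: Put price = 0.0316

Derivation:
Put-call parity: C - P = S_0 * exp(-qT) - K * exp(-rT).
S_0 * exp(-qT) = 1.1500 * 1.00000000 = 1.15000000
K * exp(-rT) = 1.1300 * 0.95122942 = 1.07488925
P = C - S*exp(-qT) + K*exp(-rT)
P = 0.1067 - 1.15000000 + 1.07488925 = 0.0316


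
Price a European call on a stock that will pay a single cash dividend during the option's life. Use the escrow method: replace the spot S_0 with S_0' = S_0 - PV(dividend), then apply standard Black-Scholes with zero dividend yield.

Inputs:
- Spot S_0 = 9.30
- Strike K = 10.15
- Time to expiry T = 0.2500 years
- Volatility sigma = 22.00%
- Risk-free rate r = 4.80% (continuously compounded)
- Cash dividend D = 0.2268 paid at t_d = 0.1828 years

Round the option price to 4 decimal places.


PV(D) = D * exp(-r * t_d) = 0.2268 * 0.99126398 = 0.22481867
S_0' = S_0 - PV(D) = 9.3000 - 0.22481867 = 9.07518133
d1 = (ln(S_0'/K) + (r + sigma^2/2)*T) / (sigma*sqrt(T)) = -0.85345768
d2 = d1 - sigma*sqrt(T) = -0.96345768
exp(-rT) = 0.98807171
N(d1) = 0.19670277; N(d2) = 0.16765895
C = S_0' * N(d1) - K * exp(-rT) * N(d2) = 9.07518133 * 0.19670277 - 10.1500 * 0.98807171 * 0.16765895 = 0.1037

Answer: Price = 0.1037


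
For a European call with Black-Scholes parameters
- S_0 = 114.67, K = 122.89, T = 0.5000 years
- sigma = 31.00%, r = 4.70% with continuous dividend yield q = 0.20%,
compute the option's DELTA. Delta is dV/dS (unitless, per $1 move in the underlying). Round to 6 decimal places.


d1 = -0.1035852505; d2 = -0.3227883527
phi(d1) = 0.3968077053; exp(-qT) = 0.9990004998; exp(-rT) = 0.9767739747
N(d1) = 0.4587492465
Delta = exp(-qT) * N(d1) = 0.9990004998 * 0.4587492465 = 0.458291

Answer: Delta = 0.458291


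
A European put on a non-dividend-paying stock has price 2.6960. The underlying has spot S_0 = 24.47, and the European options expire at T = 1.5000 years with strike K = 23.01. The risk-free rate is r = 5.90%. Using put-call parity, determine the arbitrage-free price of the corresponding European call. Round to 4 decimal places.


Put-call parity: C - P = S_0 * exp(-qT) - K * exp(-rT).
S_0 * exp(-qT) = 24.4700 * 1.00000000 = 24.47000000
K * exp(-rT) = 23.0100 * 0.91530311 = 21.06112458
C = P + S*exp(-qT) - K*exp(-rT)
C = 2.6960 + 24.47000000 - 21.06112458 = 6.1049

Answer: Call price = 6.1049


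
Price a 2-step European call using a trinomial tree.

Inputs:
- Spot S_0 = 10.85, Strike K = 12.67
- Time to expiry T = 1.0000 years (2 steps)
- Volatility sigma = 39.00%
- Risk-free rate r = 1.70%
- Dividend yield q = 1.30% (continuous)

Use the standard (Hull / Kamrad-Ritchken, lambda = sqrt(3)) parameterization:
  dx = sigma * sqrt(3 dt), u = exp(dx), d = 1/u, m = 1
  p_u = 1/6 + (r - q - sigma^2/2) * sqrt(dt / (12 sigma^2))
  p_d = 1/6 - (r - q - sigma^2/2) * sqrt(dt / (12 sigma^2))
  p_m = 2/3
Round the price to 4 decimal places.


Answer: Price = V(0,0) = 1.0693

Derivation:
dt = T/N = 0.500000; dx = sigma*sqrt(3*dt) = 0.477650
u = exp(dx) = 1.612282; d = 1/u = 0.620239
p_u = 0.128956, p_m = 0.666667, p_d = 0.204377
Discount per step: exp(-r*dt) = 0.991536
Stock lattice S(k, j) with j the centered position index:
  k=0: S(0,+0) = 10.8500
  k=1: S(1,-1) = 6.7296; S(1,+0) = 10.8500; S(1,+1) = 17.4933
  k=2: S(2,-2) = 4.1740; S(2,-1) = 6.7296; S(2,+0) = 10.8500; S(2,+1) = 17.4933; S(2,+2) = 28.2041
Terminal payoffs V(N, j) = max(S_T - K, 0):
  V(2,-2) = 0.000000; V(2,-1) = 0.000000; V(2,+0) = 0.000000; V(2,+1) = 4.823259; V(2,+2) = 15.534064
Backward induction: V(k, j) = exp(-r*dt) * [p_u * V(k+1, j+1) + p_m * V(k+1, j) + p_d * V(k+1, j-1)]
  V(1,-1) = exp(-r*dt) * [p_u*0.000000 + p_m*0.000000 + p_d*0.000000] = 0.000000
  V(1,+0) = exp(-r*dt) * [p_u*4.823259 + p_m*0.000000 + p_d*0.000000] = 0.616724
  V(1,+1) = exp(-r*dt) * [p_u*15.534064 + p_m*4.823259 + p_d*0.000000] = 5.174546
  V(0,+0) = exp(-r*dt) * [p_u*5.174546 + p_m*0.616724 + p_d*0.000000] = 1.069310


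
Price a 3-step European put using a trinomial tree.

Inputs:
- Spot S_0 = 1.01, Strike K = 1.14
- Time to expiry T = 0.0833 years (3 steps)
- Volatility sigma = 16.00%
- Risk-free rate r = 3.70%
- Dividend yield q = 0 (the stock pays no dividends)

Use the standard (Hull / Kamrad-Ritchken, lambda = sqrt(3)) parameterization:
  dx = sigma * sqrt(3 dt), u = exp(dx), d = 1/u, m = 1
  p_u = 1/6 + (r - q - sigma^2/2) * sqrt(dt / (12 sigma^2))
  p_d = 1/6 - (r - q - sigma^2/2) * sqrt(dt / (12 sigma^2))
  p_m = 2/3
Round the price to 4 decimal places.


dt = T/N = 0.027767; dx = sigma*sqrt(3*dt) = 0.046179
u = exp(dx) = 1.047262; d = 1/u = 0.954871
p_u = 0.173942, p_m = 0.666667, p_d = 0.159391
Discount per step: exp(-r*dt) = 0.998973
Stock lattice S(k, j) with j the centered position index:
  k=0: S(0,+0) = 1.0100
  k=1: S(1,-1) = 0.9644; S(1,+0) = 1.0100; S(1,+1) = 1.0577
  k=2: S(2,-2) = 0.9209; S(2,-1) = 0.9644; S(2,+0) = 1.0100; S(2,+1) = 1.0577; S(2,+2) = 1.1077
  k=3: S(3,-3) = 0.8793; S(3,-2) = 0.9209; S(3,-1) = 0.9644; S(3,+0) = 1.0100; S(3,+1) = 1.0577; S(3,+2) = 1.1077; S(3,+3) = 1.1601
Terminal payoffs V(N, j) = max(K - S_T, 0):
  V(3,-3) = 0.260662; V(3,-2) = 0.219103; V(3,-1) = 0.175580; V(3,+0) = 0.130000; V(3,+1) = 0.082266; V(3,+2) = 0.032276; V(3,+3) = 0.000000
Backward induction: V(k, j) = exp(-r*dt) * [p_u * V(k+1, j+1) + p_m * V(k+1, j) + p_d * V(k+1, j-1)]
  V(2,-2) = exp(-r*dt) * [p_u*0.175580 + p_m*0.219103 + p_d*0.260662] = 0.217933
  V(2,-1) = exp(-r*dt) * [p_u*0.130000 + p_m*0.175580 + p_d*0.219103] = 0.174410
  V(2,+0) = exp(-r*dt) * [p_u*0.082266 + p_m*0.130000 + p_d*0.175580] = 0.128830
  V(2,+1) = exp(-r*dt) * [p_u*0.032276 + p_m*0.082266 + p_d*0.130000] = 0.081095
  V(2,+2) = exp(-r*dt) * [p_u*0.000000 + p_m*0.032276 + p_d*0.082266] = 0.034594
  V(1,-1) = exp(-r*dt) * [p_u*0.128830 + p_m*0.174410 + p_d*0.217933] = 0.173240
  V(1,+0) = exp(-r*dt) * [p_u*0.081095 + p_m*0.128830 + p_d*0.174410] = 0.127660
  V(1,+1) = exp(-r*dt) * [p_u*0.034594 + p_m*0.081095 + p_d*0.128830] = 0.080532
  V(0,+0) = exp(-r*dt) * [p_u*0.080532 + p_m*0.127660 + p_d*0.173240] = 0.126598

Answer: Price = V(0,0) = 0.1266


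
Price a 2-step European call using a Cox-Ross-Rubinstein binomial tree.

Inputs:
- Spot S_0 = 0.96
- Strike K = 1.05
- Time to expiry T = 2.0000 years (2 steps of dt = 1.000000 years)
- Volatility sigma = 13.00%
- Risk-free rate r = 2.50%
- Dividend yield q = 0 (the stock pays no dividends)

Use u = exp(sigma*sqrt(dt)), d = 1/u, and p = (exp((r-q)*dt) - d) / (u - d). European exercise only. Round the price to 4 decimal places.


dt = T/N = 1.000000
u = exp(sigma*sqrt(dt)) = 1.138828; d = 1/u = 0.878095
p = (exp((r-q)*dt) - d) / (u - d) = 0.564638
Discount per step: exp(-r*dt) = 0.975310
Stock lattice S(k, i) with i counting down-moves:
  k=0: S(0,0) = 0.9600
  k=1: S(1,0) = 1.0933; S(1,1) = 0.8430
  k=2: S(2,0) = 1.2451; S(2,1) = 0.9600; S(2,2) = 0.7402
Terminal payoffs V(N, i) = max(S_T - K, 0):
  V(2,0) = 0.195053; V(2,1) = 0.000000; V(2,2) = 0.000000
Backward induction: V(k, i) = exp(-r*dt) * [p * V(k+1, i) + (1-p) * V(k+1, i+1)].
  V(1,0) = exp(-r*dt) * [p*0.195053 + (1-p)*0.000000] = 0.107415
  V(1,1) = exp(-r*dt) * [p*0.000000 + (1-p)*0.000000] = 0.000000
  V(0,0) = exp(-r*dt) * [p*0.107415 + (1-p)*0.000000] = 0.059153

Answer: Price = V(0,0) = 0.0592


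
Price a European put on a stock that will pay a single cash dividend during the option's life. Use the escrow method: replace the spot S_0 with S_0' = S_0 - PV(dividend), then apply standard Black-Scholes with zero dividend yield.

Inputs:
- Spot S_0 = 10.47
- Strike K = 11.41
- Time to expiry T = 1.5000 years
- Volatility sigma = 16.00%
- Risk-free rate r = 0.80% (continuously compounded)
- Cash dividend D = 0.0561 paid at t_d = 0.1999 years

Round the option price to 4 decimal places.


Answer: Price = 1.3445

Derivation:
PV(D) = D * exp(-r * t_d) = 0.0561 * 0.99840208 = 0.05601036
S_0' = S_0 - PV(D) = 10.4700 - 0.05601036 = 10.41398964
d1 = (ln(S_0'/K) + (r + sigma^2/2)*T) / (sigma*sqrt(T)) = -0.30690118
d2 = d1 - sigma*sqrt(T) = -0.50286036
exp(-rT) = 0.98807171
N(-d1) = 0.62054070; N(-d2) = 0.69246877
P = K * exp(-rT) * N(-d2) - S_0' * N(-d1) = 11.4100 * 0.98807171 * 0.69246877 - 10.41398964 * 0.62054070 = 1.3445


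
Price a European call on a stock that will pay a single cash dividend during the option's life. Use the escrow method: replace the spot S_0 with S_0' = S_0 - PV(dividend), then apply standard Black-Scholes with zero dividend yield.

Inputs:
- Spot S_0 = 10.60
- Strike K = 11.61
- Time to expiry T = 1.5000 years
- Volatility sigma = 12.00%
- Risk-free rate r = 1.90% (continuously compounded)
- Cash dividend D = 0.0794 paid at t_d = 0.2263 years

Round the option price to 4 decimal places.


PV(D) = D * exp(-r * t_d) = 0.0794 * 0.99570953 = 0.07905934
S_0' = S_0 - PV(D) = 10.6000 - 0.07905934 = 10.52094066
d1 = (ln(S_0'/K) + (r + sigma^2/2)*T) / (sigma*sqrt(T)) = -0.40279937
d2 = d1 - sigma*sqrt(T) = -0.54976876
exp(-rT) = 0.97190229
N(d1) = 0.34354791; N(d2) = 0.29123900
C = S_0' * N(d1) - K * exp(-rT) * N(d2) = 10.52094066 * 0.34354791 - 11.6100 * 0.97190229 * 0.29123900 = 0.3282

Answer: Price = 0.3282


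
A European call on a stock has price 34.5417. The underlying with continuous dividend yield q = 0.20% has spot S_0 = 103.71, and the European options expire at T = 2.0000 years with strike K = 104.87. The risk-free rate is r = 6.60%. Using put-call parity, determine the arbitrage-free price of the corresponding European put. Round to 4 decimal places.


Answer: Put price = 23.1476

Derivation:
Put-call parity: C - P = S_0 * exp(-qT) - K * exp(-rT).
S_0 * exp(-qT) = 103.7100 * 0.99600799 = 103.29598857
K * exp(-rT) = 104.8700 * 0.87634100 = 91.90188015
P = C - S*exp(-qT) + K*exp(-rT)
P = 34.5417 - 103.29598857 + 91.90188015 = 23.1476


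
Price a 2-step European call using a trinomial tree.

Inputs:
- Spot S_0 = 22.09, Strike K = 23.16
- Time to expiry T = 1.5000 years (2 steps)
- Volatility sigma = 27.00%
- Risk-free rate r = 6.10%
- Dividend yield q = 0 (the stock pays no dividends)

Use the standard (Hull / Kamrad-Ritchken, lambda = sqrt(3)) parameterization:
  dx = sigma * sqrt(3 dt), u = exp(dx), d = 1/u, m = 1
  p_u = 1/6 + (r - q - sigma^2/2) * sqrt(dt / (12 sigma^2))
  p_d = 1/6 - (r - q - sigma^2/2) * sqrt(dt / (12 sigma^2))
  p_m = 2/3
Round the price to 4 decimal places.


Answer: Price = V(0,0) = 3.1625

Derivation:
dt = T/N = 0.750000; dx = sigma*sqrt(3*dt) = 0.405000
u = exp(dx) = 1.499303; d = 1/u = 0.666977
p_u = 0.189398, p_m = 0.666667, p_d = 0.143935
Discount per step: exp(-r*dt) = 0.955281
Stock lattice S(k, j) with j the centered position index:
  k=0: S(0,+0) = 22.0900
  k=1: S(1,-1) = 14.7335; S(1,+0) = 22.0900; S(1,+1) = 33.1196
  k=2: S(2,-2) = 9.8269; S(2,-1) = 14.7335; S(2,+0) = 22.0900; S(2,+1) = 33.1196; S(2,+2) = 49.6563
Terminal payoffs V(N, j) = max(S_T - K, 0):
  V(2,-2) = 0.000000; V(2,-1) = 0.000000; V(2,+0) = 0.000000; V(2,+1) = 9.959592; V(2,+2) = 26.496287
Backward induction: V(k, j) = exp(-r*dt) * [p_u * V(k+1, j+1) + p_m * V(k+1, j) + p_d * V(k+1, j-1)]
  V(1,-1) = exp(-r*dt) * [p_u*0.000000 + p_m*0.000000 + p_d*0.000000] = 0.000000
  V(1,+0) = exp(-r*dt) * [p_u*9.959592 + p_m*0.000000 + p_d*0.000000] = 1.801973
  V(1,+1) = exp(-r*dt) * [p_u*26.496287 + p_m*9.959592 + p_d*0.000000] = 11.136736
  V(0,+0) = exp(-r*dt) * [p_u*11.136736 + p_m*1.801973 + p_d*0.000000] = 3.162545


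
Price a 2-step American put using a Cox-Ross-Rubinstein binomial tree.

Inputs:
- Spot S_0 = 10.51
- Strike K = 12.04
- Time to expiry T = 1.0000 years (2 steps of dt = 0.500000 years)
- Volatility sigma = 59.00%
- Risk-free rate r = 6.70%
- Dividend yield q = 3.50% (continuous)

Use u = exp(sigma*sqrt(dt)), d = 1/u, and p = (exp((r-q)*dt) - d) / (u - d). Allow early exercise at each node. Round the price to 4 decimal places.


dt = T/N = 0.500000
u = exp(sigma*sqrt(dt)) = 1.517695; d = 1/u = 0.658894
p = (exp((r-q)*dt) - d) / (u - d) = 0.415969
Discount per step: exp(-r*dt) = 0.967055
Stock lattice S(k, i) with i counting down-moves:
  k=0: S(0,0) = 10.5100
  k=1: S(1,0) = 15.9510; S(1,1) = 6.9250
  k=2: S(2,0) = 24.2087; S(2,1) = 10.5100; S(2,2) = 4.5628
Terminal payoffs V(N, i) = max(K - S_T, 0):
  V(2,0) = 0.000000; V(2,1) = 1.530000; V(2,2) = 7.477178
Backward induction: V(k, i) = exp(-r*dt) * [p * V(k+1, i) + (1-p) * V(k+1, i+1)]; then take max(V_cont, immediate exercise) for American.
  V(1,0) = exp(-r*dt) * [p*0.000000 + (1-p)*1.530000] = 0.864129; exercise = 0.000000; V(1,0) = max -> 0.864129
  V(1,1) = exp(-r*dt) * [p*1.530000 + (1-p)*7.477178] = 4.838501; exercise = 5.115027; V(1,1) = max -> 5.115027
  V(0,0) = exp(-r*dt) * [p*0.864129 + (1-p)*5.115027] = 3.236524; exercise = 1.530000; V(0,0) = max -> 3.236524

Answer: Price = V(0,0) = 3.2365


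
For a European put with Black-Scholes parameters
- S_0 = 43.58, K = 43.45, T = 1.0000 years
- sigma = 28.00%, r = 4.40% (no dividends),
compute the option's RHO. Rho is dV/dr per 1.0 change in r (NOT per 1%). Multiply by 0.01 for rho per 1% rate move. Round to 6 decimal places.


d1 = 0.3078124207; d2 = 0.0278124207
phi(d1) = 0.3804833821; exp(-qT) = 1.0000000000; exp(-rT) = 0.9569539575
N(-d2) = 0.4889058797
Rho = -K*T*exp(-rT)*N(-d2) = -43.4500 * 1.0000 * 0.9569539575 * 0.4889058797 = -20.328535

Answer: Rho = -20.328535


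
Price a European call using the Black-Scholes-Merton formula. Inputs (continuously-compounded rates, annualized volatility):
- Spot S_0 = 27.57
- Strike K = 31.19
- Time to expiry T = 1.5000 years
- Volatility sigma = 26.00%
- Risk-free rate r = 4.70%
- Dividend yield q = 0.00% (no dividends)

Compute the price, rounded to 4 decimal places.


Answer: Price = 2.8828

Derivation:
d1 = (ln(S/K) + (r - q + 0.5*sigma^2) * T) / (sigma * sqrt(T)) = -0.00681243
d2 = d1 - sigma * sqrt(T) = -0.32524609
exp(-rT) = 0.93192774; exp(-qT) = 1.00000000
C = S_0 * exp(-qT) * N(d1) - K * exp(-rT) * N(d2)
N(d1) = 0.49728226; N(d2) = 0.37249741
C = 27.5700 * 1.00000000 * 0.49728226 - 31.1900 * 0.93192774 * 0.37249741 = 2.8828


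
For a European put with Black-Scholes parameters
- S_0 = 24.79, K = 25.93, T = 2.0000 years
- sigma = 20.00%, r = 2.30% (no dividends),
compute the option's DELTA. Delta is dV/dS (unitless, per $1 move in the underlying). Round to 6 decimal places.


d1 = 0.1450974152; d2 = -0.1377452972
phi(d1) = 0.3947647887; exp(-qT) = 1.0000000000; exp(-rT) = 0.9550419622
N(-d1) = 0.4423169795
Delta = -exp(-qT) * N(-d1) = -1.0000000000 * 0.4423169795 = -0.442317

Answer: Delta = -0.442317


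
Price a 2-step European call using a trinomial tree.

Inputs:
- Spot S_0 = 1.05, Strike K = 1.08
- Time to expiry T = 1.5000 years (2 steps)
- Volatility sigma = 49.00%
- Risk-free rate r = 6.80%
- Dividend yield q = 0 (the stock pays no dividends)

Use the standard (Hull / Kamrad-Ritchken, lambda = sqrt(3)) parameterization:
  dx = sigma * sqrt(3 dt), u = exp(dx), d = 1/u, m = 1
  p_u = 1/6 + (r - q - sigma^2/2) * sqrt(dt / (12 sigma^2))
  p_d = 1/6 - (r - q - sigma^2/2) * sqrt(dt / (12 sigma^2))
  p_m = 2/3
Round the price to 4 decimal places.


Answer: Price = V(0,0) = 0.2490

Derivation:
dt = T/N = 0.750000; dx = sigma*sqrt(3*dt) = 0.735000
u = exp(dx) = 2.085482; d = 1/u = 0.479505
p_u = 0.140111, p_m = 0.666667, p_d = 0.193223
Discount per step: exp(-r*dt) = 0.950279
Stock lattice S(k, j) with j the centered position index:
  k=0: S(0,+0) = 1.0500
  k=1: S(1,-1) = 0.5035; S(1,+0) = 1.0500; S(1,+1) = 2.1898
  k=2: S(2,-2) = 0.2414; S(2,-1) = 0.5035; S(2,+0) = 1.0500; S(2,+1) = 2.1898; S(2,+2) = 4.5667
Terminal payoffs V(N, j) = max(S_T - K, 0):
  V(2,-2) = 0.000000; V(2,-1) = 0.000000; V(2,+0) = 0.000000; V(2,+1) = 1.109756; V(2,+2) = 3.486697
Backward induction: V(k, j) = exp(-r*dt) * [p_u * V(k+1, j+1) + p_m * V(k+1, j) + p_d * V(k+1, j-1)]
  V(1,-1) = exp(-r*dt) * [p_u*0.000000 + p_m*0.000000 + p_d*0.000000] = 0.000000
  V(1,+0) = exp(-r*dt) * [p_u*1.109756 + p_m*0.000000 + p_d*0.000000] = 0.147757
  V(1,+1) = exp(-r*dt) * [p_u*3.486697 + p_m*1.109756 + p_d*0.000000] = 1.167285
  V(0,+0) = exp(-r*dt) * [p_u*1.167285 + p_m*0.147757 + p_d*0.000000] = 0.249024


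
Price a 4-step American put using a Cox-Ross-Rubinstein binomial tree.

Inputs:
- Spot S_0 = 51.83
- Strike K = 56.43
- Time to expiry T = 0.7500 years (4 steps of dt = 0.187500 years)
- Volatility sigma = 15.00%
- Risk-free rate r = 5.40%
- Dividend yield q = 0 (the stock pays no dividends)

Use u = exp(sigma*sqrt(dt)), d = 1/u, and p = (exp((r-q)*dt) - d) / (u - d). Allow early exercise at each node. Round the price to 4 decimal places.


dt = T/N = 0.187500
u = exp(sigma*sqrt(dt)) = 1.067108; d = 1/u = 0.937113
p = (exp((r-q)*dt) - d) / (u - d) = 0.562051
Discount per step: exp(-r*dt) = 0.989926
Stock lattice S(k, i) with i counting down-moves:
  k=0: S(0,0) = 51.8300
  k=1: S(1,0) = 55.3082; S(1,1) = 48.5705
  k=2: S(2,0) = 59.0198; S(2,1) = 51.8300; S(2,2) = 45.5161
  k=3: S(3,0) = 62.9805; S(3,1) = 55.3082; S(3,2) = 48.5705; S(3,3) = 42.6537
  k=4: S(4,0) = 67.2070; S(4,1) = 59.0198; S(4,2) = 51.8300; S(4,3) = 45.5161; S(4,4) = 39.9713
Terminal payoffs V(N, i) = max(K - S_T, 0):
  V(4,0) = 0.000000; V(4,1) = 0.000000; V(4,2) = 4.600000; V(4,3) = 10.913936; V(4,4) = 16.458707
Backward induction: V(k, i) = exp(-r*dt) * [p * V(k+1, i) + (1-p) * V(k+1, i+1)]; then take max(V_cont, immediate exercise) for American.
  V(3,0) = exp(-r*dt) * [p*0.000000 + (1-p)*0.000000] = 0.000000; exercise = 0.000000; V(3,0) = max -> 0.000000
  V(3,1) = exp(-r*dt) * [p*0.000000 + (1-p)*4.600000] = 1.994271; exercise = 1.121808; V(3,1) = max -> 1.994271
  V(3,2) = exp(-r*dt) * [p*4.600000 + (1-p)*10.913936] = 7.290986; exercise = 7.859457; V(3,2) = max -> 7.859457
  V(3,3) = exp(-r*dt) * [p*10.913936 + (1-p)*16.458707] = 13.207855; exercise = 13.776326; V(3,3) = max -> 13.776326
  V(2,0) = exp(-r*dt) * [p*0.000000 + (1-p)*1.994271] = 0.864591; exercise = 0.000000; V(2,0) = max -> 0.864591
  V(2,1) = exp(-r*dt) * [p*1.994271 + (1-p)*7.859457] = 4.516958; exercise = 4.600000; V(2,1) = max -> 4.600000
  V(2,2) = exp(-r*dt) * [p*7.859457 + (1-p)*13.776326] = 10.345465; exercise = 10.913936; V(2,2) = max -> 10.913936
  V(1,0) = exp(-r*dt) * [p*0.864591 + (1-p)*4.600000] = 2.475320; exercise = 1.121808; V(1,0) = max -> 2.475320
  V(1,1) = exp(-r*dt) * [p*4.600000 + (1-p)*10.913936] = 7.290986; exercise = 7.859457; V(1,1) = max -> 7.859457
  V(0,0) = exp(-r*dt) * [p*2.475320 + (1-p)*7.859457] = 4.784608; exercise = 4.600000; V(0,0) = max -> 4.784608

Answer: Price = V(0,0) = 4.7846


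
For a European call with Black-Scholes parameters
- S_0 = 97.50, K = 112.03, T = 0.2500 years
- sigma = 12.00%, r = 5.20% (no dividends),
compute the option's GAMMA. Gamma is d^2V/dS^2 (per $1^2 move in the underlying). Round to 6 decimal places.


Answer: Gamma = 0.008028

Derivation:
d1 = -2.0685719094; d2 = -2.1285719094
phi(d1) = 0.0469612068; exp(-qT) = 1.0000000000; exp(-rT) = 0.9870841350
Gamma = exp(-qT) * phi(d1) / (S * sigma * sqrt(T)) = 1.0000000000 * 0.0469612068 / (97.5000 * 0.1200 * 0.5000000000) = 0.008028


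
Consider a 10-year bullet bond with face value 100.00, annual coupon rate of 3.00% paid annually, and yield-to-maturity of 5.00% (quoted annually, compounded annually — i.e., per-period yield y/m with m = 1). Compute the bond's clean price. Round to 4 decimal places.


Answer: Price = 84.5565

Derivation:
Coupon per period c = face * coupon_rate / m = 3.000000
Periods per year m = 1; per-period yield y/m = 0.050000
Number of cashflows N = 10
Cashflows (t years, CF_t, discount factor 1/(1+y/m)^(m*t), PV):
  t = 1.0000: CF_t = 3.000000, DF = 0.952381, PV = 2.857143
  t = 2.0000: CF_t = 3.000000, DF = 0.907029, PV = 2.721088
  t = 3.0000: CF_t = 3.000000, DF = 0.863838, PV = 2.591513
  t = 4.0000: CF_t = 3.000000, DF = 0.822702, PV = 2.468107
  t = 5.0000: CF_t = 3.000000, DF = 0.783526, PV = 2.350578
  t = 6.0000: CF_t = 3.000000, DF = 0.746215, PV = 2.238646
  t = 7.0000: CF_t = 3.000000, DF = 0.710681, PV = 2.132044
  t = 8.0000: CF_t = 3.000000, DF = 0.676839, PV = 2.030518
  t = 9.0000: CF_t = 3.000000, DF = 0.644609, PV = 1.933827
  t = 10.0000: CF_t = 103.000000, DF = 0.613913, PV = 63.233065
Price P = sum_t PV_t = 84.556530


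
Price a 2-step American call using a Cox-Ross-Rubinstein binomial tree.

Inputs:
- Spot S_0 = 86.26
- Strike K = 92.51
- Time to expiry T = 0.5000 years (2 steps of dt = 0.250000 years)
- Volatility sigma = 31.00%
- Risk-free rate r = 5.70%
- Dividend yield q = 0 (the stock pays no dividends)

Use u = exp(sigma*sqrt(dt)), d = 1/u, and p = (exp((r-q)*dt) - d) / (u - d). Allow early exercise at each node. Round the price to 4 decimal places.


dt = T/N = 0.250000
u = exp(sigma*sqrt(dt)) = 1.167658; d = 1/u = 0.856415
p = (exp((r-q)*dt) - d) / (u - d) = 0.507439
Discount per step: exp(-r*dt) = 0.985851
Stock lattice S(k, i) with i counting down-moves:
  k=0: S(0,0) = 86.2600
  k=1: S(1,0) = 100.7222; S(1,1) = 73.8744
  k=2: S(2,0) = 117.6091; S(2,1) = 86.2600; S(2,2) = 63.2671
Terminal payoffs V(N, i) = max(S_T - K, 0):
  V(2,0) = 25.099050; V(2,1) = 0.000000; V(2,2) = 0.000000
Backward induction: V(k, i) = exp(-r*dt) * [p * V(k+1, i) + (1-p) * V(k+1, i+1)]; then take max(V_cont, immediate exercise) for American.
  V(1,0) = exp(-r*dt) * [p*25.099050 + (1-p)*0.000000] = 12.556041; exercise = 8.212176; V(1,0) = max -> 12.556041
  V(1,1) = exp(-r*dt) * [p*0.000000 + (1-p)*0.000000] = 0.000000; exercise = 0.000000; V(1,1) = max -> 0.000000
  V(0,0) = exp(-r*dt) * [p*12.556041 + (1-p)*0.000000] = 6.281281; exercise = 0.000000; V(0,0) = max -> 6.281281

Answer: Price = V(0,0) = 6.2813


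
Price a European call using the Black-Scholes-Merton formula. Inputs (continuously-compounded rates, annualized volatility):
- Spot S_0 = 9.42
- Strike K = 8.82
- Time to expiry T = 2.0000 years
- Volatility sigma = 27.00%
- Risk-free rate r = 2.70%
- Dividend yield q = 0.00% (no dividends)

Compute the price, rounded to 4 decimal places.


Answer: Price = 1.9424

Derivation:
d1 = (ln(S/K) + (r - q + 0.5*sigma^2) * T) / (sigma * sqrt(T)) = 0.50469935
d2 = d1 - sigma * sqrt(T) = 0.12286169
exp(-rT) = 0.94743211; exp(-qT) = 1.00000000
C = S_0 * exp(-qT) * N(d1) - K * exp(-rT) * N(d2)
N(d1) = 0.69311499; N(d2) = 0.54889169
C = 9.4200 * 1.00000000 * 0.69311499 - 8.8200 * 0.94743211 * 0.54889169 = 1.9424


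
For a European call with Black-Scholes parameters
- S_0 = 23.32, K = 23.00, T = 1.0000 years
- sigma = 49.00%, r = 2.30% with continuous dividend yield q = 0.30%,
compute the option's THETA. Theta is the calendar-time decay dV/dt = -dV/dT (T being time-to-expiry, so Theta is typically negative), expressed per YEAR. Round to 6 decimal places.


Answer: Theta = -2.342072

Derivation:
d1 = 0.3140145828; d2 = -0.1759854172
phi(d1) = 0.3797503893; exp(-qT) = 0.9970044955; exp(-rT) = 0.9772624838
Theta = -S*exp(-qT)*phi(d1)*sigma/(2*sqrt(T)) - r*K*exp(-rT)*N(d2) + q*S*exp(-qT)*N(d1)
N(d1) = 0.6232450184; N(d2) = 0.4301526995; sqrt(T) = 1.0000000000
Term 1 = -23.3200 * 0.9970044955 * 0.3797503893 * 0.4900 / (2 * 1.0000000000) = -2.1631666303
Term 2 = -0.0230 * 23.0000 * 0.9772624838 * 0.4301526995 = -0.2223768385
Term 3 = 0.0030 * 23.3200 * 0.9970044955 * 0.6232450184 = 0.0434716108
Theta = -2.1631666303 + (-0.2223768385) + (0.0434716108) = -2.342072


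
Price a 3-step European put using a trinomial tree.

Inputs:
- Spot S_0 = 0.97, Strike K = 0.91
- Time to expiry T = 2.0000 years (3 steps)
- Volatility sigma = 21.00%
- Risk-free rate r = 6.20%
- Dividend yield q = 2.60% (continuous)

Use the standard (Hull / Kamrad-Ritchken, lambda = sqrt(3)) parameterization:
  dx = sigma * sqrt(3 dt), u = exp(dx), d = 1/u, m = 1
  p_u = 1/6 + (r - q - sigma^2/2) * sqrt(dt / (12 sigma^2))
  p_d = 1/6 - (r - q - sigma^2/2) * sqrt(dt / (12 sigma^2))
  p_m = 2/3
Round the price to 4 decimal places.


Answer: Price = V(0,0) = 0.0524

Derivation:
dt = T/N = 0.666667; dx = sigma*sqrt(3*dt) = 0.296985
u = exp(dx) = 1.345795; d = 1/u = 0.743055
p_u = 0.182324, p_m = 0.666667, p_d = 0.151009
Discount per step: exp(-r*dt) = 0.959509
Stock lattice S(k, j) with j the centered position index:
  k=0: S(0,+0) = 0.9700
  k=1: S(1,-1) = 0.7208; S(1,+0) = 0.9700; S(1,+1) = 1.3054
  k=2: S(2,-2) = 0.5356; S(2,-1) = 0.7208; S(2,+0) = 0.9700; S(2,+1) = 1.3054; S(2,+2) = 1.7568
  k=3: S(3,-3) = 0.3980; S(3,-2) = 0.5356; S(3,-1) = 0.7208; S(3,+0) = 0.9700; S(3,+1) = 1.3054; S(3,+2) = 1.7568; S(3,+3) = 2.3643
Terminal payoffs V(N, j) = max(K - S_T, 0):
  V(3,-3) = 0.512044; V(3,-2) = 0.374433; V(3,-1) = 0.189236; V(3,+0) = 0.000000; V(3,+1) = 0.000000; V(3,+2) = 0.000000; V(3,+3) = 0.000000
Backward induction: V(k, j) = exp(-r*dt) * [p_u * V(k+1, j+1) + p_m * V(k+1, j) + p_d * V(k+1, j-1)]
  V(2,-2) = exp(-r*dt) * [p_u*0.189236 + p_m*0.374433 + p_d*0.512044] = 0.346812
  V(2,-1) = exp(-r*dt) * [p_u*0.000000 + p_m*0.189236 + p_d*0.374433] = 0.175303
  V(2,+0) = exp(-r*dt) * [p_u*0.000000 + p_m*0.000000 + p_d*0.189236] = 0.027419
  V(2,+1) = exp(-r*dt) * [p_u*0.000000 + p_m*0.000000 + p_d*0.000000] = 0.000000
  V(2,+2) = exp(-r*dt) * [p_u*0.000000 + p_m*0.000000 + p_d*0.000000] = 0.000000
  V(1,-1) = exp(-r*dt) * [p_u*0.027419 + p_m*0.175303 + p_d*0.346812] = 0.167185
  V(1,+0) = exp(-r*dt) * [p_u*0.000000 + p_m*0.027419 + p_d*0.175303] = 0.042940
  V(1,+1) = exp(-r*dt) * [p_u*0.000000 + p_m*0.000000 + p_d*0.027419] = 0.003973
  V(0,+0) = exp(-r*dt) * [p_u*0.003973 + p_m*0.042940 + p_d*0.167185] = 0.052387


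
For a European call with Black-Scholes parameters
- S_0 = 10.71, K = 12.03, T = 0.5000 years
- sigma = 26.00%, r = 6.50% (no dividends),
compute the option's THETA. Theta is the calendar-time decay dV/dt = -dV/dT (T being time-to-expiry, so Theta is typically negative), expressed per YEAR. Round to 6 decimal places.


Answer: Theta = -0.956392

Derivation:
d1 = -0.3634835931; d2 = -0.5473313563
phi(d1) = 0.3734397145; exp(-qT) = 1.0000000000; exp(-rT) = 0.9680224498
Theta = -S*exp(-qT)*phi(d1)*sigma/(2*sqrt(T)) - r*K*exp(-rT)*N(d2) + q*S*exp(-qT)*N(d1)
N(d1) = 0.3581218334; N(d2) = 0.2920755526; sqrt(T) = 0.7071067812
Term 1 = -10.7100 * 1.0000000000 * 0.3734397145 * 0.2600 / (2 * 0.7071067812) = -0.7353063615
Term 2 = -0.0650 * 12.0300 * 0.9680224498 * 0.2920755526 = -0.2210851743
Term 3 = 0 (no dividend yield, q = 0)
Theta = -0.7353063615 + (-0.2210851743) + (0.0000000000) = -0.956392


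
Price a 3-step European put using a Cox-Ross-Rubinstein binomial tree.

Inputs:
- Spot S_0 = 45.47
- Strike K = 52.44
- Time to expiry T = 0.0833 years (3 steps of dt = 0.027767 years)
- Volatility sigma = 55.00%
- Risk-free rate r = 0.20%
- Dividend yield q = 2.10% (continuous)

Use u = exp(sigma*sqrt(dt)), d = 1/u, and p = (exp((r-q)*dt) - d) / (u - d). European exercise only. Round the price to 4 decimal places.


Answer: Price = V(0,0) = 7.8319

Derivation:
dt = T/N = 0.027767
u = exp(sigma*sqrt(dt)) = 1.095979; d = 1/u = 0.912426
p = (exp((r-q)*dt) - d) / (u - d) = 0.474231
Discount per step: exp(-r*dt) = 0.999944
Stock lattice S(k, i) with i counting down-moves:
  k=0: S(0,0) = 45.4700
  k=1: S(1,0) = 49.8342; S(1,1) = 41.4880
  k=2: S(2,0) = 54.6172; S(2,1) = 45.4700; S(2,2) = 37.8547
  k=3: S(3,0) = 59.8594; S(3,1) = 49.8342; S(3,2) = 41.4880; S(3,3) = 34.5396
Terminal payoffs V(N, i) = max(K - S_T, 0):
  V(3,0) = 0.000000; V(3,1) = 2.605820; V(3,2) = 10.951991; V(3,3) = 17.900356
Backward induction: V(k, i) = exp(-r*dt) * [p * V(k+1, i) + (1-p) * V(k+1, i+1)].
  V(2,0) = exp(-r*dt) * [p*0.000000 + (1-p)*2.605820] = 1.369984
  V(2,1) = exp(-r*dt) * [p*2.605820 + (1-p)*10.951991] = 6.993594
  V(2,2) = exp(-r*dt) * [p*10.951991 + (1-p)*17.900356] = 14.604418
  V(1,0) = exp(-r*dt) * [p*1.369984 + (1-p)*6.993594] = 4.326466
  V(1,1) = exp(-r*dt) * [p*6.993594 + (1-p)*14.604418] = 10.994522
  V(0,0) = exp(-r*dt) * [p*4.326466 + (1-p)*10.994522] = 7.831892


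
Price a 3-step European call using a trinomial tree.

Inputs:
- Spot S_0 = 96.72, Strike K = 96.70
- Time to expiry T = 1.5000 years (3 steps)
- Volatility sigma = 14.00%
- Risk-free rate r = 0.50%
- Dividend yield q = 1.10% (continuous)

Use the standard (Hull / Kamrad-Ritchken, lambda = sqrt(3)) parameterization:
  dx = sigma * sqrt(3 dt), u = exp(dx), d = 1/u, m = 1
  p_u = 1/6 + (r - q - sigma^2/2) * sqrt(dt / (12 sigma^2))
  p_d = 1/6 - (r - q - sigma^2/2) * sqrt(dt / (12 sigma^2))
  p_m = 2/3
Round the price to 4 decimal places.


Answer: Price = V(0,0) = 5.4739

Derivation:
dt = T/N = 0.500000; dx = sigma*sqrt(3*dt) = 0.171464
u = exp(dx) = 1.187042; d = 1/u = 0.842430
p_u = 0.143630, p_m = 0.666667, p_d = 0.189704
Discount per step: exp(-r*dt) = 0.997503
Stock lattice S(k, j) with j the centered position index:
  k=0: S(0,+0) = 96.7200
  k=1: S(1,-1) = 81.4799; S(1,+0) = 96.7200; S(1,+1) = 114.8107
  k=2: S(2,-2) = 68.6411; S(2,-1) = 81.4799; S(2,+0) = 96.7200; S(2,+1) = 114.8107; S(2,+2) = 136.2851
  k=3: S(3,-3) = 57.8254; S(3,-2) = 68.6411; S(3,-1) = 81.4799; S(3,+0) = 96.7200; S(3,+1) = 114.8107; S(3,+2) = 136.2851; S(3,+3) = 161.7761
Terminal payoffs V(N, j) = max(S_T - K, 0):
  V(3,-3) = 0.000000; V(3,-2) = 0.000000; V(3,-1) = 0.000000; V(3,+0) = 0.020000; V(3,+1) = 18.110677; V(3,+2) = 39.585067; V(3,+3) = 65.076063
Backward induction: V(k, j) = exp(-r*dt) * [p_u * V(k+1, j+1) + p_m * V(k+1, j) + p_d * V(k+1, j-1)]
  V(2,-2) = exp(-r*dt) * [p_u*0.000000 + p_m*0.000000 + p_d*0.000000] = 0.000000
  V(2,-1) = exp(-r*dt) * [p_u*0.020000 + p_m*0.000000 + p_d*0.000000] = 0.002865
  V(2,+0) = exp(-r*dt) * [p_u*18.110677 + p_m*0.020000 + p_d*0.000000] = 2.608038
  V(2,+1) = exp(-r*dt) * [p_u*39.585067 + p_m*18.110677 + p_d*0.020000] = 17.718822
  V(2,+2) = exp(-r*dt) * [p_u*65.076063 + p_m*39.585067 + p_d*18.110677] = 39.074757
  V(1,-1) = exp(-r*dt) * [p_u*2.608038 + p_m*0.002865 + p_d*0.000000] = 0.375562
  V(1,+0) = exp(-r*dt) * [p_u*17.718822 + p_m*2.608038 + p_d*0.002865] = 4.273489
  V(1,+1) = exp(-r*dt) * [p_u*39.074757 + p_m*17.718822 + p_d*2.608038] = 17.874858
  V(0,+0) = exp(-r*dt) * [p_u*17.874858 + p_m*4.273489 + p_d*0.375562] = 5.473899


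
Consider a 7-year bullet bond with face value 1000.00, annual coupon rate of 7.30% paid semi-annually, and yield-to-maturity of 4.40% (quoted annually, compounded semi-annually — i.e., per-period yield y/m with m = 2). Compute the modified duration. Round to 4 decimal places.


Answer: Modified duration = 5.6040

Derivation:
Coupon per period c = face * coupon_rate / m = 36.500000
Periods per year m = 2; per-period yield y/m = 0.022000
Number of cashflows N = 14
Cashflows (t years, CF_t, discount factor 1/(1+y/m)^(m*t), PV):
  t = 0.5000: CF_t = 36.500000, DF = 0.978474, PV = 35.714286
  t = 1.0000: CF_t = 36.500000, DF = 0.957411, PV = 34.945485
  t = 1.5000: CF_t = 36.500000, DF = 0.936801, PV = 34.193234
  t = 2.0000: CF_t = 36.500000, DF = 0.916635, PV = 33.457176
  t = 2.5000: CF_t = 36.500000, DF = 0.896903, PV = 32.736963
  t = 3.0000: CF_t = 36.500000, DF = 0.877596, PV = 32.032253
  t = 3.5000: CF_t = 36.500000, DF = 0.858704, PV = 31.342714
  t = 4.0000: CF_t = 36.500000, DF = 0.840220, PV = 30.668017
  t = 4.5000: CF_t = 36.500000, DF = 0.822133, PV = 30.007845
  t = 5.0000: CF_t = 36.500000, DF = 0.804435, PV = 29.361883
  t = 5.5000: CF_t = 36.500000, DF = 0.787119, PV = 28.729827
  t = 6.0000: CF_t = 36.500000, DF = 0.770175, PV = 28.111377
  t = 6.5000: CF_t = 36.500000, DF = 0.753596, PV = 27.506239
  t = 7.0000: CF_t = 1036.500000, DF = 0.737373, PV = 764.287515
Price P = sum_t PV_t = 1173.094813
First compute Macaulay numerator sum_t t * PV_t:
  t * PV_t at t = 0.5000: 17.857143
  t * PV_t at t = 1.0000: 34.945485
  t * PV_t at t = 1.5000: 51.289851
  t * PV_t at t = 2.0000: 66.914352
  t * PV_t at t = 2.5000: 81.842407
  t * PV_t at t = 3.0000: 96.096760
  t * PV_t at t = 3.5000: 109.699498
  t * PV_t at t = 4.0000: 122.672069
  t * PV_t at t = 4.5000: 135.035301
  t * PV_t at t = 5.0000: 146.809416
  t * PV_t at t = 5.5000: 158.014048
  t * PV_t at t = 6.0000: 168.668260
  t * PV_t at t = 6.5000: 178.790556
  t * PV_t at t = 7.0000: 5350.012605
Macaulay duration D = 6718.647751 / 1173.094813 = 5.727285
Modified duration = D / (1 + y/m) = 5.727285 / (1 + 0.022000) = 5.603997


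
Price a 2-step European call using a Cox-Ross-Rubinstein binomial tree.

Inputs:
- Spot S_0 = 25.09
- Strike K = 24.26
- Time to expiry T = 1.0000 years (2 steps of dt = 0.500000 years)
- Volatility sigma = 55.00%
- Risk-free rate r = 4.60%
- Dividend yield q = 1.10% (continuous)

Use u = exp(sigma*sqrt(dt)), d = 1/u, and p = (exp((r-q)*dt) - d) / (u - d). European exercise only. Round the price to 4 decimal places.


dt = T/N = 0.500000
u = exp(sigma*sqrt(dt)) = 1.475370; d = 1/u = 0.677796
p = (exp((r-q)*dt) - d) / (u - d) = 0.426115
Discount per step: exp(-r*dt) = 0.977262
Stock lattice S(k, i) with i counting down-moves:
  k=0: S(0,0) = 25.0900
  k=1: S(1,0) = 37.0170; S(1,1) = 17.0059
  k=2: S(2,0) = 54.6138; S(2,1) = 25.0900; S(2,2) = 11.5265
Terminal payoffs V(N, i) = max(S_T - K, 0):
  V(2,0) = 30.353812; V(2,1) = 0.830000; V(2,2) = 0.000000
Backward induction: V(k, i) = exp(-r*dt) * [p * V(k+1, i) + (1-p) * V(k+1, i+1)].
  V(1,0) = exp(-r*dt) * [p*30.353812 + (1-p)*0.830000] = 13.105608
  V(1,1) = exp(-r*dt) * [p*0.830000 + (1-p)*0.000000] = 0.345633
  V(0,0) = exp(-r*dt) * [p*13.105608 + (1-p)*0.345633] = 5.651358

Answer: Price = V(0,0) = 5.6514


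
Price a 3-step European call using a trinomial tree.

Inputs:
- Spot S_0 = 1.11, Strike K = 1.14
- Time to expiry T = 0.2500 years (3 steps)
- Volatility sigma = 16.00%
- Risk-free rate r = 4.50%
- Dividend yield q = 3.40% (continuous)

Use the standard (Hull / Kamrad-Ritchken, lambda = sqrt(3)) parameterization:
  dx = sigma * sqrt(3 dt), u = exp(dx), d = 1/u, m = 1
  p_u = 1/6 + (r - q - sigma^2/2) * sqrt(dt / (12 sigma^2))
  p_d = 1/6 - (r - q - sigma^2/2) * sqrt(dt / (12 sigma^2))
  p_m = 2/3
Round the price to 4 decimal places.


dt = T/N = 0.083333; dx = sigma*sqrt(3*dt) = 0.080000
u = exp(dx) = 1.083287; d = 1/u = 0.923116
p_u = 0.165729, p_m = 0.666667, p_d = 0.167604
Discount per step: exp(-r*dt) = 0.996257
Stock lattice S(k, j) with j the centered position index:
  k=0: S(0,+0) = 1.1100
  k=1: S(1,-1) = 1.0247; S(1,+0) = 1.1100; S(1,+1) = 1.2024
  k=2: S(2,-2) = 0.9459; S(2,-1) = 1.0247; S(2,+0) = 1.1100; S(2,+1) = 1.2024; S(2,+2) = 1.3026
  k=3: S(3,-3) = 0.8732; S(3,-2) = 0.9459; S(3,-1) = 1.0247; S(3,+0) = 1.1100; S(3,+1) = 1.2024; S(3,+2) = 1.3026; S(3,+3) = 1.4111
Terminal payoffs V(N, j) = max(S_T - K, 0):
  V(3,-3) = 0.000000; V(3,-2) = 0.000000; V(3,-1) = 0.000000; V(3,+0) = 0.000000; V(3,+1) = 0.062449; V(3,+2) = 0.162597; V(3,+3) = 0.271087
Backward induction: V(k, j) = exp(-r*dt) * [p_u * V(k+1, j+1) + p_m * V(k+1, j) + p_d * V(k+1, j-1)]
  V(2,-2) = exp(-r*dt) * [p_u*0.000000 + p_m*0.000000 + p_d*0.000000] = 0.000000
  V(2,-1) = exp(-r*dt) * [p_u*0.000000 + p_m*0.000000 + p_d*0.000000] = 0.000000
  V(2,+0) = exp(-r*dt) * [p_u*0.062449 + p_m*0.000000 + p_d*0.000000] = 0.010311
  V(2,+1) = exp(-r*dt) * [p_u*0.162597 + p_m*0.062449 + p_d*0.000000] = 0.068323
  V(2,+2) = exp(-r*dt) * [p_u*0.271087 + p_m*0.162597 + p_d*0.062449] = 0.163179
  V(1,-1) = exp(-r*dt) * [p_u*0.010311 + p_m*0.000000 + p_d*0.000000] = 0.001702
  V(1,+0) = exp(-r*dt) * [p_u*0.068323 + p_m*0.010311 + p_d*0.000000] = 0.018129
  V(1,+1) = exp(-r*dt) * [p_u*0.163179 + p_m*0.068323 + p_d*0.010311] = 0.074042
  V(0,+0) = exp(-r*dt) * [p_u*0.074042 + p_m*0.018129 + p_d*0.001702] = 0.024550

Answer: Price = V(0,0) = 0.0245


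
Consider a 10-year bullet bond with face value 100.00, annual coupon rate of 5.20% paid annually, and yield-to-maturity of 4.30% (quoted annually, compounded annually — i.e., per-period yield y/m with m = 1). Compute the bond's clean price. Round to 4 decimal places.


Answer: Price = 107.1920

Derivation:
Coupon per period c = face * coupon_rate / m = 5.200000
Periods per year m = 1; per-period yield y/m = 0.043000
Number of cashflows N = 10
Cashflows (t years, CF_t, discount factor 1/(1+y/m)^(m*t), PV):
  t = 1.0000: CF_t = 5.200000, DF = 0.958773, PV = 4.985618
  t = 2.0000: CF_t = 5.200000, DF = 0.919245, PV = 4.780075
  t = 3.0000: CF_t = 5.200000, DF = 0.881347, PV = 4.583006
  t = 4.0000: CF_t = 5.200000, DF = 0.845012, PV = 4.394061
  t = 5.0000: CF_t = 5.200000, DF = 0.810174, PV = 4.212906
  t = 6.0000: CF_t = 5.200000, DF = 0.776773, PV = 4.039220
  t = 7.0000: CF_t = 5.200000, DF = 0.744749, PV = 3.872694
  t = 8.0000: CF_t = 5.200000, DF = 0.714045, PV = 3.713034
  t = 9.0000: CF_t = 5.200000, DF = 0.684607, PV = 3.559955
  t = 10.0000: CF_t = 105.200000, DF = 0.656382, PV = 69.051427
Price P = sum_t PV_t = 107.191997


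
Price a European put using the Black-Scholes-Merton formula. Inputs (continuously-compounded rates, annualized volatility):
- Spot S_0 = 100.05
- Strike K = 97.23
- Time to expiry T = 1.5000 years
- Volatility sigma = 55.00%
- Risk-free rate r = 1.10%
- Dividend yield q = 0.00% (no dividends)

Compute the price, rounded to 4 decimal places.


d1 = (ln(S/K) + (r - q + 0.5*sigma^2) * T) / (sigma * sqrt(T)) = 0.40374384
d2 = d1 - sigma * sqrt(T) = -0.26986584
exp(-rT) = 0.98363538; exp(-qT) = 1.00000000
P = K * exp(-rT) * N(-d2) - S_0 * exp(-qT) * N(-d1)
N(-d1) = 0.34320055; N(-d2) = 0.60636827
P = 97.2300 * 0.98363538 * 0.60636827 - 100.0500 * 1.00000000 * 0.34320055 = 23.6552

Answer: Price = 23.6552


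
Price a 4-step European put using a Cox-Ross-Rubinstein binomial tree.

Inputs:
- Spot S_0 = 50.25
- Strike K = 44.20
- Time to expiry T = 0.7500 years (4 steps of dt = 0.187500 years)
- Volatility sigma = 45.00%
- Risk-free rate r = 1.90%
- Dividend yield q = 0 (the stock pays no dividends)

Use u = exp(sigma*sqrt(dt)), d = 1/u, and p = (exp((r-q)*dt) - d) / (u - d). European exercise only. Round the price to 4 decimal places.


Answer: Price = V(0,0) = 4.6651

Derivation:
dt = T/N = 0.187500
u = exp(sigma*sqrt(dt)) = 1.215136; d = 1/u = 0.822953
p = (exp((r-q)*dt) - d) / (u - d) = 0.460540
Discount per step: exp(-r*dt) = 0.996444
Stock lattice S(k, i) with i counting down-moves:
  k=0: S(0,0) = 50.2500
  k=1: S(1,0) = 61.0606; S(1,1) = 41.3534
  k=2: S(2,0) = 74.1969; S(2,1) = 50.2500; S(2,2) = 34.0319
  k=3: S(3,0) = 90.1593; S(3,1) = 61.0606; S(3,2) = 41.3534; S(3,3) = 28.0067
  k=4: S(4,0) = 109.5557; S(4,1) = 74.1969; S(4,2) = 50.2500; S(4,3) = 34.0319; S(4,4) = 23.0482
Terminal payoffs V(N, i) = max(K - S_T, 0):
  V(4,0) = 0.000000; V(4,1) = 0.000000; V(4,2) = 0.000000; V(4,3) = 10.168073; V(4,4) = 21.151800
Backward induction: V(k, i) = exp(-r*dt) * [p * V(k+1, i) + (1-p) * V(k+1, i+1)].
  V(3,0) = exp(-r*dt) * [p*0.000000 + (1-p)*0.000000] = 0.000000
  V(3,1) = exp(-r*dt) * [p*0.000000 + (1-p)*0.000000] = 0.000000
  V(3,2) = exp(-r*dt) * [p*0.000000 + (1-p)*10.168073] = 5.465766
  V(3,3) = exp(-r*dt) * [p*10.168073 + (1-p)*21.151800] = 16.036128
  V(2,0) = exp(-r*dt) * [p*0.000000 + (1-p)*0.000000] = 0.000000
  V(2,1) = exp(-r*dt) * [p*0.000000 + (1-p)*5.465766] = 2.938079
  V(2,2) = exp(-r*dt) * [p*5.465766 + (1-p)*16.036128] = 11.128342
  V(1,0) = exp(-r*dt) * [p*0.000000 + (1-p)*2.938079] = 1.579341
  V(1,1) = exp(-r*dt) * [p*2.938079 + (1-p)*11.128342] = 7.330241
  V(0,0) = exp(-r*dt) * [p*1.579341 + (1-p)*7.330241] = 4.665075
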